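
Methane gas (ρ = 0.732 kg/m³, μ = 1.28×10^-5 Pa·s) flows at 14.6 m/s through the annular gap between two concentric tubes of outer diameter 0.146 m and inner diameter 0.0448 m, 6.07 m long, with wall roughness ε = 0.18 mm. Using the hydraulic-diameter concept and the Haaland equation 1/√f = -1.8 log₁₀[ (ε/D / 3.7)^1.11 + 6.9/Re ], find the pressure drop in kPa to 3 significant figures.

ΔP ≈ 0.115 kPa

Hydraulic diameter D_h = 4A/P = D_o - D_i = 0.146 - 0.0448 = 0.1012 m.
Re = ρVD_h/μ = 0.732·14.6·0.1012/1.28e-05 = 8.45e+04.
ε/D_h = 0.00018/0.1012 = 0.00178; Haaland gives 1/√f = -1.8 log₁₀[0.000207+8.17e-05] = 6.37, so f = 0.02464.
ΔP = f(L/D_h)(ρV²/2) = 0.02464·6.07/0.1012·78.02 = 115.3 Pa.
ΔP = 0.115 kPa.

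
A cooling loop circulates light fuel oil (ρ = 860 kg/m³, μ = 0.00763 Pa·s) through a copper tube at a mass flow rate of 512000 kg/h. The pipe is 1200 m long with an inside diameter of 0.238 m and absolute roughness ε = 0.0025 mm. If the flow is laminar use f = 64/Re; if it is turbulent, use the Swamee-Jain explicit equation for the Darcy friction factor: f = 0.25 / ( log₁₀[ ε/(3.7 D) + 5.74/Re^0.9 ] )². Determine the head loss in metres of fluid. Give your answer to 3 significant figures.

ṁ = 512000 kg/h = 512000/3600 = 142.2 kg/s.
A = πD²/4 = π(0.238)²/4 = 0.04449 m²; mean velocity V = ṁ/(ρA) = 142.2/(860 · 0.04449) = 3.717 m/s.
Reynolds number Re = ρVD/μ = 860 · 3.717 · 0.238 / 0.00763 = 9.972e+04.
Re > 4000 → turbulent. Relative roughness ε/D = 2.5e-06/0.238 = 1.05e-05. Swamee-Jain: f = 0.25/(log₁₀[1.05e-05/3.7 + 5.74/9.972e+04^0.9])² = 0.25/(log₁₀[2.84e-06 + 0.000182])² = 0.25/(-3.733)² = 0.01794.
Darcy-Weisbach: ΔP = f(L/D)(ρV²/2) = 0.01794·(1200/0.238)·(860·3.717²/2) = 0.01794·5042·5942 = 5.374e+05 Pa.
Head loss h_f = ΔP/(ρg) = 5.374e+05/(860·9.81) = 63.7 m.

h_f ≈ 63.7 m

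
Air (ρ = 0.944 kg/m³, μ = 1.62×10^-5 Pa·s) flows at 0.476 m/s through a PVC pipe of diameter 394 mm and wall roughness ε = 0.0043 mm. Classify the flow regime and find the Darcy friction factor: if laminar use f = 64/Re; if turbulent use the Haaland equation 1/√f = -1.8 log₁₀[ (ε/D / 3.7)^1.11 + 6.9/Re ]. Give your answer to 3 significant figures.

f ≈ 0.0302

Re = ρVD/μ = 0.944·0.476·0.394/1.62e-05 = 1.093e+04.
Re > 4000 → turbulent. ε/D = 4.3e-06/0.394 = 1.09e-05; Haaland: 1/√f = -1.8 log₁₀[7.27e-07 + 0.000631] = 5.759, so f = 0.03016.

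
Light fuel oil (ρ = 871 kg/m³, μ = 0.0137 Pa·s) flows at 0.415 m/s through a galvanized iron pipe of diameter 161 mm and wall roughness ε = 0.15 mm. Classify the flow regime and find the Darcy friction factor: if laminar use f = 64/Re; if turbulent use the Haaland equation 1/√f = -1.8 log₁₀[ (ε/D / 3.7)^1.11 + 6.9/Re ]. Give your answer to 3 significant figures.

f ≈ 0.0404

Re = ρVD/μ = 871·0.415·0.161/0.0137 = 4248.
Re > 4000 → turbulent. ε/D = 0.00015/0.161 = 0.000932; Haaland: 1/√f = -1.8 log₁₀[0.000101 + 0.00162] = 4.974, so f = 0.04043.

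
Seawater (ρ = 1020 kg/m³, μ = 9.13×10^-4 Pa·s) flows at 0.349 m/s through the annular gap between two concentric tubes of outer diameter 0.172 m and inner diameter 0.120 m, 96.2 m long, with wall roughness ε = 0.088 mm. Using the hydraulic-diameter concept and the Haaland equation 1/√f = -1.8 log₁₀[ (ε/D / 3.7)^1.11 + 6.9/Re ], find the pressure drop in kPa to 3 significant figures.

Hydraulic diameter D_h = 4A/P = D_o - D_i = 0.172 - 0.12 = 0.052 m.
Re = ρVD_h/μ = 1020·0.349·0.052/0.000913 = 2.027e+04.
ε/D_h = 8.8e-05/0.052 = 0.00169; Haaland gives 1/√f = -1.8 log₁₀[0.000196+0.00034] = 5.887, so f = 0.02886.
ΔP = f(L/D_h)(ρV²/2) = 0.02886·96.2/0.052·62.12 = 3316 Pa.
ΔP = 3.32 kPa.

ΔP ≈ 3.32 kPa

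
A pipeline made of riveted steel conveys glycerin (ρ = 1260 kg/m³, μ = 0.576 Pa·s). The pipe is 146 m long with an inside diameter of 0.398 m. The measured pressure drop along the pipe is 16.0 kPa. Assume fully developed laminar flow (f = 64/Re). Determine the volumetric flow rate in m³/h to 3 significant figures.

For laminar flow, f = 64/Re with Re = ρVD/μ, so Darcy-Weisbach reduces to ΔP = 32μLV/D². Solving for V: V = ΔP·D²/(32μL) = 1.6e+04·(0.398)²/(32·0.576·146) = 0.9418 m/s.
Check: Re = ρVD/μ = 1260·0.9418·0.398/0.576 = 820 < 2300, so the laminar assumption holds.
Q = V·A = 0.9418·(π/4·0.398²) = 0.1172 m³/s = 422 m³/h.

Q ≈ 422 m³/h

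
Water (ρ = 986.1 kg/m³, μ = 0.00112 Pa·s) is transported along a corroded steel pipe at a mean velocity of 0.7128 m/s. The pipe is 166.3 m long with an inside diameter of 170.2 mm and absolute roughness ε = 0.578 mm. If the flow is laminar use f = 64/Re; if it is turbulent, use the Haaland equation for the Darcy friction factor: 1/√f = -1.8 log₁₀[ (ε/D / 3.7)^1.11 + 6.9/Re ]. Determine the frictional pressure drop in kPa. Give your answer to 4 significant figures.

Reynolds number Re = ρVD/μ = 986.1 · 0.7128 · 0.1702 / 0.00112 = 1.068e+05.
Re > 4000 → turbulent. Relative roughness ε/D = 0.000578/0.1702 = 0.0034. Haaland: 1/√f = -1.8 log₁₀[(0.0034/3.7)^1.11 + 6.9/1.068e+05] = -1.8 log₁₀[0.000425 + 6.46e-05] = 5.958, so f = 0.02817.
Darcy-Weisbach: ΔP = f(L/D)(ρV²/2) = 0.02817·(166.3/0.1702)·(986.1·0.7128²/2) = 0.02817·977.1·250.5 = 6896 Pa.
ΔP = 6896 Pa = 6.896 kPa.

ΔP ≈ 6.896 kPa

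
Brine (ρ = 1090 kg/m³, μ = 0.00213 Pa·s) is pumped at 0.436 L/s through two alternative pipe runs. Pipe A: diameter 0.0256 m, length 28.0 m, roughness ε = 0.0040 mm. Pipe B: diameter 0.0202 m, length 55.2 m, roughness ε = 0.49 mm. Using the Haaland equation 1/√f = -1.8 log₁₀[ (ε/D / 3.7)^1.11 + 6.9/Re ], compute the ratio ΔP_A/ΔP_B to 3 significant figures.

ΔP_A/ΔP_B ≈ 0.0853

Pipe A: V = Q/A = 0.000436/0.0005147 = 0.8471 m/s; Re = 1.11e+04; ε/D = 0.000156; Haaland → f = 0.0302; ΔP_A = f(L/D)(ρV²/2) = 1.292e+04 Pa.
Pipe B: V = Q/A = 0.000436/0.0003205 = 1.36 m/s; Re = 1.406e+04; ε/D = 0.0243; Haaland → f = 0.05493; ΔP_B = f(L/D)(ρV²/2) = 1.514e+05 Pa.
ΔP_A/ΔP_B = 1.292e+04/1.514e+05 = 0.0853.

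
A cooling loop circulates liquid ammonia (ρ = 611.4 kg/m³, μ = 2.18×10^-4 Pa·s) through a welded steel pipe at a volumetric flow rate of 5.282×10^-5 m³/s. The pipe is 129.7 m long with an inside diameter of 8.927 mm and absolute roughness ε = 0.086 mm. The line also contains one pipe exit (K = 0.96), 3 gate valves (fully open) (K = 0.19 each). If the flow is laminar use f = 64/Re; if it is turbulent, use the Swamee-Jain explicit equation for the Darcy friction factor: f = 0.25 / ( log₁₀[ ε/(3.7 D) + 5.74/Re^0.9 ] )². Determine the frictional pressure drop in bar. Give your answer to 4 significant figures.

ΔP ≈ 1.293 bar

Cross-sectional area A = πD²/4 = π(0.008927)²/4 = 6.259e-05 m²; mean velocity V = Q/A = 5.282e-05/6.259e-05 = 0.8439 m/s.
Reynolds number Re = ρVD/μ = 611.4 · 0.8439 · 0.008927 / 0.000218 = 2.113e+04.
Re > 4000 → turbulent. Relative roughness ε/D = 8.6e-05/0.008927 = 0.00963. Swamee-Jain: f = 0.25/(log₁₀[0.00963/3.7 + 5.74/2.113e+04^0.9])² = 0.25/(log₁₀[0.0026 + 0.000735])² = 0.25/(-2.476)² = 0.04077.
Total minor-loss coefficient ΣK = 1·0.96 + 3·0.19 = 1.53.
ΔP = [f·L/D + ΣK]·(ρV²/2) = [0.04077·129.7/0.008927 + 1.53]·(611.4·0.8439²/2) = [592.3 + 1.53]·217.7 = 1.293e+05 Pa.
ΔP = 1.293e+05 Pa = 1.293 bar.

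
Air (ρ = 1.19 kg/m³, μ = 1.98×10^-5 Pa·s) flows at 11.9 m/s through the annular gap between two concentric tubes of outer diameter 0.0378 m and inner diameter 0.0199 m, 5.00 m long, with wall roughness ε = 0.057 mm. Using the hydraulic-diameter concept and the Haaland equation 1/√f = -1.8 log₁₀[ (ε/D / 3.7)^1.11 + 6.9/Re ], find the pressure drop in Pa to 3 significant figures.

Hydraulic diameter D_h = 4A/P = D_o - D_i = 0.0378 - 0.0199 = 0.0179 m.
Re = ρVD_h/μ = 1.19·11.9·0.0179/1.98e-05 = 1.28e+04.
ε/D_h = 5.7e-05/0.0179 = 0.00318; Haaland gives 1/√f = -1.8 log₁₀[0.000396+0.000539] = 5.453, so f = 0.03364.
ΔP = f(L/D_h)(ρV²/2) = 0.03364·5/0.0179·84.26 = 791.6 Pa.

ΔP ≈ 792 Pa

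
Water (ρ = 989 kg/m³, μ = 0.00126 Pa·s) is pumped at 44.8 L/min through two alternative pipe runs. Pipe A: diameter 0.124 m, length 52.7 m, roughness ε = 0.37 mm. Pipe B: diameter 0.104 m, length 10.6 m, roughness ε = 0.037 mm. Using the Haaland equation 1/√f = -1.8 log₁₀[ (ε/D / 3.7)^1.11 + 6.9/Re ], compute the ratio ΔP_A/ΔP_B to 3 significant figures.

ΔP_A/ΔP_B ≈ 2.34

Pipe A: V = Q/A = 0.0007467/0.01208 = 0.06183 m/s; Re = 6018; ε/D = 0.00298; Haaland → f = 0.03882; ΔP_A = f(L/D)(ρV²/2) = 31.19 Pa.
Pipe B: V = Q/A = 0.0007467/0.008495 = 0.0879 m/s; Re = 7175; ε/D = 0.000356; Haaland → f = 0.03426; ΔP_B = f(L/D)(ρV²/2) = 13.34 Pa.
ΔP_A/ΔP_B = 31.19/13.34 = 2.34.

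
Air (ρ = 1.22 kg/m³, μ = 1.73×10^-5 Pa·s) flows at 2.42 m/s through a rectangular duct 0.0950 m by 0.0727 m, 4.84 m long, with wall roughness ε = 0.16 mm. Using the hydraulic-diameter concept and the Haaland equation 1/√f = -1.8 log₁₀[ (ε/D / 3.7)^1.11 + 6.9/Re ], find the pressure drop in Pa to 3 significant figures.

Hydraulic diameter D_h = 4A/P = 4·(0.095·0.0727)/(2·(0.095+0.0727)) = 0.02763/0.3354 = 0.08237 m.
Re = ρVD_h/μ = 1.22·2.42·0.08237/1.73e-05 = 1.406e+04.
ε/D_h = 0.00016/0.08237 = 0.00194; Haaland gives 1/√f = -1.8 log₁₀[0.000229+0.000491] = 5.657, so f = 0.03125.
ΔP = f(L/D_h)(ρV²/2) = 0.03125·4.84/0.08237·3.572 = 6.559 Pa.

ΔP ≈ 6.56 Pa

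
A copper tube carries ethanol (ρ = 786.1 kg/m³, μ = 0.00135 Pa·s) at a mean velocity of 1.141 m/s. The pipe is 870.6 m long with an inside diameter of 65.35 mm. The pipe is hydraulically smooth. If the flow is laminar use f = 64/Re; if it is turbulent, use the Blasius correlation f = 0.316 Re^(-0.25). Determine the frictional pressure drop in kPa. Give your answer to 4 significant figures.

Reynolds number Re = ρVD/μ = 786.1 · 1.141 · 0.06535 / 0.00135 = 4.342e+04.
Re > 4000 → turbulent. Smooth-pipe (Blasius): f = 0.316 Re^(-0.25) = 0.316/(4.342e+04)^0.25 = 0.02189.
Darcy-Weisbach: ΔP = f(L/D)(ρV²/2) = 0.02189·(870.6/0.06535)·(786.1·1.141²/2) = 0.02189·1.332e+04·511.7 = 1.492e+05 Pa.
ΔP = 1.492e+05 Pa = 149.2 kPa.

ΔP ≈ 149.2 kPa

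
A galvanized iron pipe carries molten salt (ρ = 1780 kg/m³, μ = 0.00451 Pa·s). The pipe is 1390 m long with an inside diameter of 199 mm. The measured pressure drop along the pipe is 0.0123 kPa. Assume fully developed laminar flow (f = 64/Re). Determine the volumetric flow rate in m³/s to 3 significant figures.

Q ≈ 7.55×10^-5 m³/s

For laminar flow, f = 64/Re with Re = ρVD/μ, so Darcy-Weisbach reduces to ΔP = 32μLV/D². Solving for V: V = ΔP·D²/(32μL) = 12.3·(0.199)²/(32·0.00451·1390) = 0.002428 m/s.
Check: Re = ρVD/μ = 1780·0.002428·0.199/0.00451 = 190.7 < 2300, so the laminar assumption holds.
Q = V·A = 0.002428·(π/4·0.199²) = 7.552e-05 m³/s = 7.55×10^-5 m³/s.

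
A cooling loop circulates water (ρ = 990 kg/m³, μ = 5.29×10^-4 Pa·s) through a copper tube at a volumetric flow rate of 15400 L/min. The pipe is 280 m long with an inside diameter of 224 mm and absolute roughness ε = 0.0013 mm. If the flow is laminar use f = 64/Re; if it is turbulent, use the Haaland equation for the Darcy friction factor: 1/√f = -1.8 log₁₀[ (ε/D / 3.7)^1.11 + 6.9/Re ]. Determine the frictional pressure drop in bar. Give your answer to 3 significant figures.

Q = 15400 L/min = 15400/60000 = 0.2567 m³/s.
Cross-sectional area A = πD²/4 = π(0.224)²/4 = 0.03941 m²; mean velocity V = Q/A = 0.2567/0.03941 = 6.513 m/s.
Reynolds number Re = ρVD/μ = 990 · 6.513 · 0.224 / 0.000529 = 2.73e+06.
Re > 4000 → turbulent. Relative roughness ε/D = 1.3e-06/0.224 = 5.8e-06. Haaland: 1/√f = -1.8 log₁₀[(5.8e-06/3.7)^1.11 + 6.9/2.73e+06] = -1.8 log₁₀[3.61e-07 + 2.53e-06] = 9.971, so f = 0.01006.
Darcy-Weisbach: ΔP = f(L/D)(ρV²/2) = 0.01006·(280/0.224)·(990·6.513²/2) = 0.01006·1250·2.1e+04 = 2.64e+05 Pa.
ΔP = 2.64e+05 Pa = 2.64 bar.

ΔP ≈ 2.64 bar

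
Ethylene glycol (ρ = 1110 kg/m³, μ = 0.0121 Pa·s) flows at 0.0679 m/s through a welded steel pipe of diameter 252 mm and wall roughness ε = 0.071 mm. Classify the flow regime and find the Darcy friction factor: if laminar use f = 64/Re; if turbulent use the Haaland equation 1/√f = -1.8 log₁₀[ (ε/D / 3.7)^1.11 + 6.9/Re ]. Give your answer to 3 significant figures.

f ≈ 0.0408

Re = ρVD/μ = 1110·0.0679·0.252/0.0121 = 1570.
Re < 2300 → laminar, so f = 64/Re = 0.04077 (roughness is irrelevant in laminar flow).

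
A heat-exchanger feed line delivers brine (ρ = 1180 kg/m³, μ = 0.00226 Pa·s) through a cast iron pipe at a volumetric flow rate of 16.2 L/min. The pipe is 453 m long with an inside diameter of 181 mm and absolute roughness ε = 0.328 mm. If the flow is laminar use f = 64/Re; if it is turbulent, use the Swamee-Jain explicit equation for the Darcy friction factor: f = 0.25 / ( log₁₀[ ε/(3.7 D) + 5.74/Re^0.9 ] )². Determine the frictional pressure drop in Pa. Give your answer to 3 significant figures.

Q = 16.2 L/min = 16.2/60000 = 0.00027 m³/s.
Cross-sectional area A = πD²/4 = π(0.181)²/4 = 0.02573 m²; mean velocity V = Q/A = 0.00027/0.02573 = 0.01049 m/s.
Reynolds number Re = ρVD/μ = 1180 · 0.01049 · 0.181 / 0.00226 = 991.7.
Re < 2300 → laminar flow, so f = 64/Re = 64/991.7 = 0.06454 (the turbulent correlation is not needed).
Darcy-Weisbach: ΔP = f(L/D)(ρV²/2) = 0.06454·(453/0.181)·(1180·0.01049²/2) = 0.06454·2503·0.06497 = 10.49 Pa.

ΔP ≈ 10.5 Pa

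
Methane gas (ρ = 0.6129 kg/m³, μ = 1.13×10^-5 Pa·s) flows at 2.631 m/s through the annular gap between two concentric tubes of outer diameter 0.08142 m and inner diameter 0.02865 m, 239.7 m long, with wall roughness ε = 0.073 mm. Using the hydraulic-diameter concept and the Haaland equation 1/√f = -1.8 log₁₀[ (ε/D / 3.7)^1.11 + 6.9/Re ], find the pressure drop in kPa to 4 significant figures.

ΔP ≈ 0.3373 kPa

Hydraulic diameter D_h = 4A/P = D_o - D_i = 0.08142 - 0.02865 = 0.05277 m.
Re = ρVD_h/μ = 0.6129·2.631·0.05277/1.13e-05 = 7530.
ε/D_h = 7.3e-05/0.05277 = 0.00138; Haaland gives 1/√f = -1.8 log₁₀[0.000157+0.000916] = 5.345, so f = 0.03501.
ΔP = f(L/D_h)(ρV²/2) = 0.03501·239.7/0.05277·2.121 = 337.3 Pa.
ΔP = 0.3373 kPa.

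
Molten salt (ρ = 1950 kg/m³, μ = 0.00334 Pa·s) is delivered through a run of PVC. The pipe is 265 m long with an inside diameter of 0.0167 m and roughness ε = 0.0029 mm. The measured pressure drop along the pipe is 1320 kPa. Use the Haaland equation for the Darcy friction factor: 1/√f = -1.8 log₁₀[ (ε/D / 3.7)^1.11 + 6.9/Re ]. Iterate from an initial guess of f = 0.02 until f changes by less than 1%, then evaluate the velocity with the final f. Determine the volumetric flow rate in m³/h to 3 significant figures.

Q ≈ 1.40 m³/h

Rearranging Darcy-Weisbach: V = √(2·ΔP·D/(f·L·ρ)). With ε/D = 2.9e-06/0.0167 = 0.000174, iterate starting from f = 0.02:
  f = 0.02 → V = √(2·1.32e+06·0.0167/(0.02·265·1950)) = 2.065 m/s; Re = ρVD/μ = 2.014e+04; f → 0.026
  f = 0.026 → V = 1.812 m/s; Re = 1.766e+04; f → 0.02684
  f = 0.02684 → V = 1.783 m/s; Re = 1.738e+04; f → 0.02694
Converged (Δf/f < 1%). With the final f = 0.02694: V = √(2·1.32e+06·0.0167/(0.02694·265·1950)) = 1.779 m/s.
Q = V·A = 1.779·(π/4·0.0167²) = 0.0003898 m³/s = 1.40 m³/h.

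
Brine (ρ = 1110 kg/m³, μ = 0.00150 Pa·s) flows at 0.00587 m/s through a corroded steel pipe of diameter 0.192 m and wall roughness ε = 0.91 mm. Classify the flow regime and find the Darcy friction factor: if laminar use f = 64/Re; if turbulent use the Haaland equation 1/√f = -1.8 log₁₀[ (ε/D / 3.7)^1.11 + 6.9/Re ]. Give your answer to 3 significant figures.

f ≈ 0.0767

Re = ρVD/μ = 1110·0.00587·0.192/0.0015 = 834.
Re < 2300 → laminar, so f = 64/Re = 0.07674 (roughness is irrelevant in laminar flow).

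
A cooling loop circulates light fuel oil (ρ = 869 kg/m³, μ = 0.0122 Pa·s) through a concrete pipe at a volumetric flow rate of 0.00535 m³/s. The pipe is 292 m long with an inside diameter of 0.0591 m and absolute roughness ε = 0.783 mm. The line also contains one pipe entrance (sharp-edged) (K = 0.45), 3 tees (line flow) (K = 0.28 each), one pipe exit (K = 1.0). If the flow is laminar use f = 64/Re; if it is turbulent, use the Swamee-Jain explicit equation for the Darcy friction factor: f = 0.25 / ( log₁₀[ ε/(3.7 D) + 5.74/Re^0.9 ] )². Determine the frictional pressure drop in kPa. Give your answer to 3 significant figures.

Cross-sectional area A = πD²/4 = π(0.0591)²/4 = 0.002743 m²; mean velocity V = Q/A = 0.00535/0.002743 = 1.95 m/s.
Reynolds number Re = ρVD/μ = 869 · 1.95 · 0.0591 / 0.0122 = 8210.
Re > 4000 → turbulent. Relative roughness ε/D = 0.000783/0.0591 = 0.0132. Swamee-Jain: f = 0.25/(log₁₀[0.0132/3.7 + 5.74/8210^0.9])² = 0.25/(log₁₀[0.00358 + 0.00172])² = 0.25/(-2.276)² = 0.04828.
Total minor-loss coefficient ΣK = 1·0.45 + 3·0.28 + 1·1 = 2.29.
ΔP = [f·L/D + ΣK]·(ρV²/2) = [0.04828·292/0.0591 + 2.29]·(869·1.95²/2) = [238.5 + 2.29]·1653 = 3.98e+05 Pa.
ΔP = 3.98e+05 Pa = 398 kPa.

ΔP ≈ 398 kPa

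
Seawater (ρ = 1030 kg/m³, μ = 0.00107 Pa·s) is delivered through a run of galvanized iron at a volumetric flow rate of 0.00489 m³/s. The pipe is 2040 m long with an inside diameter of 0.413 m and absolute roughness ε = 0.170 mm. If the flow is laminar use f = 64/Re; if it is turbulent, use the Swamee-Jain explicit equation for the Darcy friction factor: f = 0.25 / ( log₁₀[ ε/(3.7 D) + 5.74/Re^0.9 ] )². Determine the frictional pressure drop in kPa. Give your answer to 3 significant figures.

Cross-sectional area A = πD²/4 = π(0.413)²/4 = 0.134 m²; mean velocity V = Q/A = 0.00489/0.134 = 0.0365 m/s.
Reynolds number Re = ρVD/μ = 1030 · 0.0365 · 0.413 / 0.00107 = 1.451e+04.
Re > 4000 → turbulent. Relative roughness ε/D = 0.00017/0.413 = 0.000412. Swamee-Jain: f = 0.25/(log₁₀[0.000412/3.7 + 5.74/1.451e+04^0.9])² = 0.25/(log₁₀[0.000111 + 0.00103])² = 0.25/(-2.942)² = 0.02888.
Darcy-Weisbach: ΔP = f(L/D)(ρV²/2) = 0.02888·(2040/0.413)·(1030·0.0365²/2) = 0.02888·4939·0.6862 = 97.89 Pa.
ΔP = 97.89 Pa = 0.0979 kPa.

ΔP ≈ 0.0979 kPa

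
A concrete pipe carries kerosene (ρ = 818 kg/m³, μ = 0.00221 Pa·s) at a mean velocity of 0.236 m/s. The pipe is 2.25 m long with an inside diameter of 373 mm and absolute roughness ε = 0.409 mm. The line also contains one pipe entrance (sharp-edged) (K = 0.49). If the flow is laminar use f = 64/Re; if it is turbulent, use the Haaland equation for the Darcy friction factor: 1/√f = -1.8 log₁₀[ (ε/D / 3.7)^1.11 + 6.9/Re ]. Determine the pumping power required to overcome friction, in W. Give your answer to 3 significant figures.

Reynolds number Re = ρVD/μ = 818 · 0.236 · 0.373 / 0.00221 = 3.258e+04.
Re > 4000 → turbulent. Relative roughness ε/D = 0.000409/0.373 = 0.0011. Haaland: 1/√f = -1.8 log₁₀[(0.0011/3.7)^1.11 + 6.9/3.258e+04] = -1.8 log₁₀[0.000121 + 0.000212] = 6.26, so f = 0.02552.
Total minor-loss coefficient ΣK = 1·0.49 = 0.49.
ΔP = [f·L/D + ΣK]·(ρV²/2) = [0.02552·2.25/0.373 + 0.49]·(818·0.236²/2) = [0.154 + 0.49]·22.78 = 14.67 Pa.
Q = V·A = 0.236·0.1093 = 0.02579 m³/s.
Pumping power P = QΔP = 0.02579·14.67 = 0.3783 W = 0.378 W.

P ≈ 0.378 W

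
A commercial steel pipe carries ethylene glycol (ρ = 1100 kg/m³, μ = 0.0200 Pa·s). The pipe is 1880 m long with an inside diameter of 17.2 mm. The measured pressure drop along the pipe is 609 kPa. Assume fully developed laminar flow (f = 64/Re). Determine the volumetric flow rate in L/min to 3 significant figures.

For laminar flow, f = 64/Re with Re = ρVD/μ, so Darcy-Weisbach reduces to ΔP = 32μLV/D². Solving for V: V = ΔP·D²/(32μL) = 6.09e+05·(0.0172)²/(32·0.02·1880) = 0.1497 m/s.
Check: Re = ρVD/μ = 1100·0.1497·0.0172/0.02 = 141.7 < 2300, so the laminar assumption holds.
Q = V·A = 0.1497·(π/4·0.0172²) = 3.479e-05 m³/s = 2.09 L/min.

Q ≈ 2.09 L/min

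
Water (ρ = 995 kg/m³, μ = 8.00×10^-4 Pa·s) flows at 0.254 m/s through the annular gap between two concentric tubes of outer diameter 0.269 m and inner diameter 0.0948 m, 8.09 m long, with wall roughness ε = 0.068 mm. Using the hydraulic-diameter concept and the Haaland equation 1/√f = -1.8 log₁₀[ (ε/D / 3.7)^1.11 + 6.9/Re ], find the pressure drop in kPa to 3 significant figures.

Hydraulic diameter D_h = 4A/P = D_o - D_i = 0.269 - 0.0948 = 0.1742 m.
Re = ρVD_h/μ = 995·0.254·0.1742/0.0008 = 5.503e+04.
ε/D_h = 6.8e-05/0.1742 = 0.00039; Haaland gives 1/√f = -1.8 log₁₀[3.85e-05+0.000125] = 6.814, so f = 0.02154.
ΔP = f(L/D_h)(ρV²/2) = 0.02154·8.09/0.1742·32.1 = 32.11 Pa.
ΔP = 0.0321 kPa.

ΔP ≈ 0.0321 kPa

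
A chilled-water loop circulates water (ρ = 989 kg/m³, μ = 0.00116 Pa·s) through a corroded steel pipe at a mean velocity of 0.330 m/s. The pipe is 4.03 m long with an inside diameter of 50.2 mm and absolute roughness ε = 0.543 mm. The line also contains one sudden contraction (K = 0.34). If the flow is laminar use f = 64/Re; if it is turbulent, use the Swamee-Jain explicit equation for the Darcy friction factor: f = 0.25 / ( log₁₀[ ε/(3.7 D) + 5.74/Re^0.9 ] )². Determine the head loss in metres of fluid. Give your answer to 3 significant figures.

Reynolds number Re = ρVD/μ = 989 · 0.33 · 0.0502 / 0.00116 = 1.412e+04.
Re > 4000 → turbulent. Relative roughness ε/D = 0.000543/0.0502 = 0.0108. Swamee-Jain: f = 0.25/(log₁₀[0.0108/3.7 + 5.74/1.412e+04^0.9])² = 0.25/(log₁₀[0.00292 + 0.00106])² = 0.25/(-2.4)² = 0.0434.
Total minor-loss coefficient ΣK = 1·0.34 = 0.34.
ΔP = [f·L/D + ΣK]·(ρV²/2) = [0.0434·4.03/0.0502 + 0.34]·(989·0.33²/2) = [3.484 + 0.34]·53.85 = 205.9 Pa.
Head loss h_f = ΔP/(ρg) = 205.9/(989·9.81) = 0.0212 m.

h_f ≈ 0.0212 m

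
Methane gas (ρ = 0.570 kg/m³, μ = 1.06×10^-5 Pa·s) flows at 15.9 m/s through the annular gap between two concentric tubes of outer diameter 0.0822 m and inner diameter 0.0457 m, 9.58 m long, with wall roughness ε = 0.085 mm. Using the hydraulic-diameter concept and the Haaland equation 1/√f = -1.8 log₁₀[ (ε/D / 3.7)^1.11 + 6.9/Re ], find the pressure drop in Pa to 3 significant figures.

Hydraulic diameter D_h = 4A/P = D_o - D_i = 0.0822 - 0.0457 = 0.0365 m.
Re = ρVD_h/μ = 0.57·15.9·0.0365/1.06e-05 = 3.121e+04.
ε/D_h = 8.5e-05/0.0365 = 0.00233; Haaland gives 1/√f = -1.8 log₁₀[0.00028+0.000221] = 5.94, so f = 0.02834.
ΔP = f(L/D_h)(ρV²/2) = 0.02834·9.58/0.0365·72.05 = 535.9 Pa.

ΔP ≈ 536 Pa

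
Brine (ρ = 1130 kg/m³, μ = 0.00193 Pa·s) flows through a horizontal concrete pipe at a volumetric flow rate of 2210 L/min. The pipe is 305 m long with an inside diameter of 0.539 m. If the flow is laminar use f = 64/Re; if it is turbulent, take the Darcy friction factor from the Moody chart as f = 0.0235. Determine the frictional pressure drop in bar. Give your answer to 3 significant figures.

ΔP ≈ 0.00196 bar

Q = 2210 L/min = 2210/60000 = 0.03683 m³/s.
Cross-sectional area A = πD²/4 = π(0.539)²/4 = 0.2282 m²; mean velocity V = Q/A = 0.03683/0.2282 = 0.1614 m/s.
Reynolds number Re = ρVD/μ = 1130 · 0.1614 · 0.539 / 0.00193 = 5.094e+04.
Re > 4000 → turbulent; use the Moody-chart value f = 0.0235.
Darcy-Weisbach: ΔP = f(L/D)(ρV²/2) = 0.0235·(305/0.539)·(1130·0.1614²/2) = 0.0235·565.9·14.72 = 195.8 Pa.
ΔP = 195.8 Pa = 0.00196 bar.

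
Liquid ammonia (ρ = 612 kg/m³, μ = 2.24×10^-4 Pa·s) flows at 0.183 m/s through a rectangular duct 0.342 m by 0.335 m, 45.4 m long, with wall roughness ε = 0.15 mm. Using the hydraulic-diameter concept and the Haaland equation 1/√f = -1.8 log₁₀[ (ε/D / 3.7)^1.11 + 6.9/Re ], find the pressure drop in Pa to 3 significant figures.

Hydraulic diameter D_h = 4A/P = 4·(0.342·0.335)/(2·(0.342+0.335)) = 0.4583/1.354 = 0.3385 m.
Re = ρVD_h/μ = 612·0.183·0.3385/0.000224 = 1.692e+05.
ε/D_h = 0.00015/0.3385 = 0.000443; Haaland gives 1/√f = -1.8 log₁₀[4.44e-05+4.08e-05] = 7.326, so f = 0.01863.
ΔP = f(L/D_h)(ρV²/2) = 0.01863·45.4/0.3385·10.25 = 25.61 Pa.

ΔP ≈ 25.6 Pa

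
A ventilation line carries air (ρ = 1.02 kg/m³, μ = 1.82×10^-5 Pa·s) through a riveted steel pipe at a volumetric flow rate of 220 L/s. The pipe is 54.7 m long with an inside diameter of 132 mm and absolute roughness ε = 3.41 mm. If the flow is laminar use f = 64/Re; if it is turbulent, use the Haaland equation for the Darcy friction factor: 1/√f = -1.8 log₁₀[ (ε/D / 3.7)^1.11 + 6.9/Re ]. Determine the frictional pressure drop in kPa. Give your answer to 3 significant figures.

ΔP ≈ 2.96 kPa

Q = 220 L/s = 220/1000 = 0.22 m³/s.
Cross-sectional area A = πD²/4 = π(0.132)²/4 = 0.01368 m²; mean velocity V = Q/A = 0.22/0.01368 = 16.08 m/s.
Reynolds number Re = ρVD/μ = 1.02 · 16.08 · 0.132 / 1.82e-05 = 1.189e+05.
Re > 4000 → turbulent. Relative roughness ε/D = 0.00341/0.132 = 0.0258. Haaland: 1/√f = -1.8 log₁₀[(0.0258/3.7)^1.11 + 6.9/1.189e+05] = -1.8 log₁₀[0.00404 + 5.8e-05] = 4.297, so f = 0.05417.
Darcy-Weisbach: ΔP = f(L/D)(ρV²/2) = 0.05417·(54.7/0.132)·(1.02·16.08²/2) = 0.05417·414.4·131.8 = 2959 Pa.
ΔP = 2959 Pa = 2.96 kPa.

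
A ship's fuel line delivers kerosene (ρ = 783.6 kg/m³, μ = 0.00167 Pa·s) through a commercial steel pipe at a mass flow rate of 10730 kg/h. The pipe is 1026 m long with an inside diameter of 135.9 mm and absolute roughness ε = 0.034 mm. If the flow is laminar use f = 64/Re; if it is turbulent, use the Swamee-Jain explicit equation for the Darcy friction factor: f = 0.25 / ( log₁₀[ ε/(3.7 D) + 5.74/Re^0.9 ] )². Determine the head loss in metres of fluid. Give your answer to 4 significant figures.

h_f ≈ 0.7297 m

ṁ = 10730 kg/h = 10730/3600 = 2.981 kg/s.
A = πD²/4 = π(0.1359)²/4 = 0.01451 m²; mean velocity V = ṁ/(ρA) = 2.981/(783.6 · 0.01451) = 0.2622 m/s.
Reynolds number Re = ρVD/μ = 783.6 · 0.2622 · 0.1359 / 0.00167 = 1.672e+04.
Re > 4000 → turbulent. Relative roughness ε/D = 3.4e-05/0.1359 = 0.00025. Swamee-Jain: f = 0.25/(log₁₀[0.00025/3.7 + 5.74/1.672e+04^0.9])² = 0.25/(log₁₀[6.76e-05 + 0.000908])² = 0.25/(-3.011)² = 0.02758.
Darcy-Weisbach: ΔP = f(L/D)(ρV²/2) = 0.02758·(1026/0.1359)·(783.6·0.2622²/2) = 0.02758·7550·26.94 = 5609 Pa.
Head loss h_f = ΔP/(ρg) = 5609/(783.6·9.81) = 0.7297 m.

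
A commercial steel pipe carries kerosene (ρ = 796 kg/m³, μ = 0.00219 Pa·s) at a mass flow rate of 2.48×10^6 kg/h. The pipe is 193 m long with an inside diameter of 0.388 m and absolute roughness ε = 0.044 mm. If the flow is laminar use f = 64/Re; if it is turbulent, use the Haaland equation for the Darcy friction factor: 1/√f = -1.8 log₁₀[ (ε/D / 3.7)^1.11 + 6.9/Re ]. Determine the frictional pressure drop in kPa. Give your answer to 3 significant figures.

ṁ = 2.48×10^6 kg/h = 2.48×10^6/3600 = 688.9 kg/s.
A = πD²/4 = π(0.388)²/4 = 0.1182 m²; mean velocity V = ṁ/(ρA) = 688.9/(796 · 0.1182) = 7.32 m/s.
Reynolds number Re = ρVD/μ = 796 · 7.32 · 0.388 / 0.00219 = 1.032e+06.
Re > 4000 → turbulent. Relative roughness ε/D = 4.4e-05/0.388 = 0.000113. Haaland: 1/√f = -1.8 log₁₀[(0.000113/3.7)^1.11 + 6.9/1.032e+06] = -1.8 log₁₀[9.77e-06 + 6.68e-06] = 8.611, so f = 0.01349.
Darcy-Weisbach: ΔP = f(L/D)(ρV²/2) = 0.01349·(193/0.388)·(796·7.32²/2) = 0.01349·497.4·2.132e+04 = 1.431e+05 Pa.
ΔP = 1.431e+05 Pa = 143 kPa.

ΔP ≈ 143 kPa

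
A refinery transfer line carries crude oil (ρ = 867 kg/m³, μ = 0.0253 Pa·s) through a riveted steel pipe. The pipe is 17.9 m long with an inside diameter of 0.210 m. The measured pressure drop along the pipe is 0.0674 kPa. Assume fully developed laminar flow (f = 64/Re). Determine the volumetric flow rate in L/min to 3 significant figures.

For laminar flow, f = 64/Re with Re = ρVD/μ, so Darcy-Weisbach reduces to ΔP = 32μLV/D². Solving for V: V = ΔP·D²/(32μL) = 67.4·(0.21)²/(32·0.0253·17.9) = 0.2051 m/s.
Check: Re = ρVD/μ = 867·0.2051·0.21/0.0253 = 1476 < 2300, so the laminar assumption holds.
Q = V·A = 0.2051·(π/4·0.21²) = 0.007104 m³/s = 426 L/min.

Q ≈ 426 L/min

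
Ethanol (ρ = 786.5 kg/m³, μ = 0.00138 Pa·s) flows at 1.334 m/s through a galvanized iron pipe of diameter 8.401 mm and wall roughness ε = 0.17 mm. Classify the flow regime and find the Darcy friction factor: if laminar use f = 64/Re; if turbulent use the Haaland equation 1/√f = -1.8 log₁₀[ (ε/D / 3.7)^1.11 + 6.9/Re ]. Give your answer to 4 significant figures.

f ≈ 0.05447

Re = ρVD/μ = 786.5·1.334·0.008401/0.00138 = 6387.
Re > 4000 → turbulent. ε/D = 0.00017/0.008401 = 0.0202; Haaland: 1/√f = -1.8 log₁₀[0.00308 + 0.00108] = 4.285, so f = 0.05447.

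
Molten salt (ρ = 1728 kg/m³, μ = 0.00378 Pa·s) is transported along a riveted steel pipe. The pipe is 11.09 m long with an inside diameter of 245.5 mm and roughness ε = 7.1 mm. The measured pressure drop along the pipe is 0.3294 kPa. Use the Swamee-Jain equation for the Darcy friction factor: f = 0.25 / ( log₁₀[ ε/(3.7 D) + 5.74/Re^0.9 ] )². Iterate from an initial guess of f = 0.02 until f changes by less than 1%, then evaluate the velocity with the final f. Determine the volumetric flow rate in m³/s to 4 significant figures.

Q ≈ 0.01814 m³/s

Rearranging Darcy-Weisbach: V = √(2·ΔP·D/(f·L·ρ)). With ε/D = 0.0071/0.2455 = 0.0289, iterate starting from f = 0.02:
  f = 0.02 → V = √(2·329.4·0.2455/(0.02·11.09·1728)) = 0.6496 m/s; Re = ρVD/μ = 7.29e+04; f → 0.05703
  f = 0.05703 → V = 0.3847 m/s; Re = 4.317e+04; f → 0.05745
Converged (Δf/f < 1%). With the final f = 0.05745: V = √(2·329.4·0.2455/(0.05745·11.09·1728)) = 0.3833 m/s.
Q = V·A = 0.3833·(π/4·0.2455²) = 0.01814 m³/s = 0.01814 m³/s.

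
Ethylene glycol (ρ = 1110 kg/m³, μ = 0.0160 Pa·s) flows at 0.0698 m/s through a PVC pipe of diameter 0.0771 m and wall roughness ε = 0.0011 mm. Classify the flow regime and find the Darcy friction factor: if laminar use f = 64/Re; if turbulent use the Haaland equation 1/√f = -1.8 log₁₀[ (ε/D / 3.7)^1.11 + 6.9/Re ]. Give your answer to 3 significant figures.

f ≈ 0.171

Re = ρVD/μ = 1110·0.0698·0.0771/0.016 = 373.3.
Re < 2300 → laminar, so f = 64/Re = 0.1714 (roughness is irrelevant in laminar flow).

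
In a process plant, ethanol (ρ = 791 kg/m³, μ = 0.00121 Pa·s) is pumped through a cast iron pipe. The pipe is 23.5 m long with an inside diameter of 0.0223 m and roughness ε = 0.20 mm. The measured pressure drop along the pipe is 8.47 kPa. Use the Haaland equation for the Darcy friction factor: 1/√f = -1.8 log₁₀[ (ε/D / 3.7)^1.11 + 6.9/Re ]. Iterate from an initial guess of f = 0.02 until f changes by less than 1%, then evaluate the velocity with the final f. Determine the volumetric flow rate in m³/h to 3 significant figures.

Q ≈ 0.979 m³/h

Rearranging Darcy-Weisbach: V = √(2·ΔP·D/(f·L·ρ)). With ε/D = 0.0002/0.0223 = 0.00897, iterate starting from f = 0.02:
  f = 0.02 → V = √(2·8470·0.0223/(0.02·23.5·791)) = 1.008 m/s; Re = ρVD/μ = 1.469e+04; f → 0.04038
  f = 0.04038 → V = 0.7094 m/s; Re = 1.034e+04; f → 0.0418
  f = 0.0418 → V = 0.6973 m/s; Re = 1.017e+04; f → 0.04188
Converged (Δf/f < 1%). With the final f = 0.04188: V = √(2·8470·0.0223/(0.04188·23.5·791)) = 0.6966 m/s.
Q = V·A = 0.6966·(π/4·0.0223²) = 0.0002721 m³/s = 0.979 m³/h.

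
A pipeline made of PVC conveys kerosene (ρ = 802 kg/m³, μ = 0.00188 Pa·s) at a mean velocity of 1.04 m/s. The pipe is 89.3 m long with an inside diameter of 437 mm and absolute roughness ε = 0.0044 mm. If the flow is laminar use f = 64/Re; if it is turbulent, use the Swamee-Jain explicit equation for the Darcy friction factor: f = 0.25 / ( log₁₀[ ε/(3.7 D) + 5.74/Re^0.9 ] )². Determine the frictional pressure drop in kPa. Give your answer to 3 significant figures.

Reynolds number Re = ρVD/μ = 802 · 1.04 · 0.437 / 0.00188 = 1.939e+05.
Re > 4000 → turbulent. Relative roughness ε/D = 4.4e-06/0.437 = 1.01e-05. Swamee-Jain: f = 0.25/(log₁₀[1.01e-05/3.7 + 5.74/1.939e+05^0.9])² = 0.25/(log₁₀[2.72e-06 + 0.0001])² = 0.25/(-3.988)² = 0.01572.
Darcy-Weisbach: ΔP = f(L/D)(ρV²/2) = 0.01572·(89.3/0.437)·(802·1.04²/2) = 0.01572·204.3·433.7 = 1393 Pa.
ΔP = 1393 Pa = 1.39 kPa.

ΔP ≈ 1.39 kPa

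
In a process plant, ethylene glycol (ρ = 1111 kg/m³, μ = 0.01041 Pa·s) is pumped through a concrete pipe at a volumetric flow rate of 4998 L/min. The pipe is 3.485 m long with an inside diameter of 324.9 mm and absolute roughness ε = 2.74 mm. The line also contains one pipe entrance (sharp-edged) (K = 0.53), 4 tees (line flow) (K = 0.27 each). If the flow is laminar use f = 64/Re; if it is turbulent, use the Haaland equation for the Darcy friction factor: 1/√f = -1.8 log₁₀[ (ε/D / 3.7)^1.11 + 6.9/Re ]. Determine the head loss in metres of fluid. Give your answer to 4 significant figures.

h_f ≈ 0.1036 m

Q = 4998 L/min = 4998/60000 = 0.0833 m³/s.
Cross-sectional area A = πD²/4 = π(0.3249)²/4 = 0.08291 m²; mean velocity V = Q/A = 0.0833/0.08291 = 1.005 m/s.
Reynolds number Re = ρVD/μ = 1111 · 1.005 · 0.3249 / 0.0104 = 3.484e+04.
Re > 4000 → turbulent. Relative roughness ε/D = 0.00274/0.3249 = 0.00843. Haaland: 1/√f = -1.8 log₁₀[(0.00843/3.7)^1.11 + 6.9/3.484e+04] = -1.8 log₁₀[0.00117 + 0.000198] = 5.157, so f = 0.03761.
Total minor-loss coefficient ΣK = 1·0.53 + 4·0.27 = 1.61.
ΔP = [f·L/D + ΣK]·(ρV²/2) = [0.03761·3.485/0.3249 + 1.61]·(1111·1.005²/2) = [0.4034 + 1.61]·560.8 = 1129 Pa.
Head loss h_f = ΔP/(ρg) = 1129/(1111·9.81) = 0.1036 m.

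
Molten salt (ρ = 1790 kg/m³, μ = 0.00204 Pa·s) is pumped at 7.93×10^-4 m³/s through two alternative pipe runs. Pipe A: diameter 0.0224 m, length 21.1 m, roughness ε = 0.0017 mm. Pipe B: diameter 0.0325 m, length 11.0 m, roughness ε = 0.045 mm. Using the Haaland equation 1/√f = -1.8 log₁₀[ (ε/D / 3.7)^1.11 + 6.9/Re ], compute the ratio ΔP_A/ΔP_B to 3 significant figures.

Pipe A: V = Q/A = 0.000793/0.0003941 = 2.012 m/s; Re = 3.955e+04; ε/D = 7.59e-05; Haaland → f = 0.02203; ΔP_A = f(L/D)(ρV²/2) = 7.52e+04 Pa.
Pipe B: V = Q/A = 0.000793/0.0008296 = 0.9559 m/s; Re = 2.726e+04; ε/D = 0.00138; Haaland → f = 0.0269; ΔP_B = f(L/D)(ρV²/2) = 7447 Pa.
ΔP_A/ΔP_B = 7.52e+04/7447 = 10.1.

ΔP_A/ΔP_B ≈ 10.1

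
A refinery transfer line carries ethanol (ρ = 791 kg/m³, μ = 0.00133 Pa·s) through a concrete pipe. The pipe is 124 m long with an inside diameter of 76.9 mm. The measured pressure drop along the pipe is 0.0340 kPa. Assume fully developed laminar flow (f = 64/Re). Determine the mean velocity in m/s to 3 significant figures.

For laminar flow, f = 64/Re with Re = ρVD/μ, so Darcy-Weisbach reduces to ΔP = 32μLV/D². Solving for V: V = ΔP·D²/(32μL) = 34·(0.0769)²/(32·0.00133·124) = 0.0381 m/s.
Check: Re = ρVD/μ = 791·0.0381·0.0769/0.00133 = 1742 < 2300, so the laminar assumption holds.

V ≈ 0.0381 m/s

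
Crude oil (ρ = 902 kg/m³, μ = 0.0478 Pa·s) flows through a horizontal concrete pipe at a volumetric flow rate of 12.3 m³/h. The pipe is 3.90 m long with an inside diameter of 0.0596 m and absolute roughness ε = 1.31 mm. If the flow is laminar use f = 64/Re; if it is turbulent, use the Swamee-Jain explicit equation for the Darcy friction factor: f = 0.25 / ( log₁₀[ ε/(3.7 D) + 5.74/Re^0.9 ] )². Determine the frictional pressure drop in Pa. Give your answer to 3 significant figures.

Q = 12.3 m³/h = 12.3/3600 = 0.003417 m³/s.
Cross-sectional area A = πD²/4 = π(0.0596)²/4 = 0.00279 m²; mean velocity V = Q/A = 0.003417/0.00279 = 1.225 m/s.
Reynolds number Re = ρVD/μ = 902 · 1.225 · 0.0596 / 0.0478 = 1377.
Re < 2300 → laminar flow, so f = 64/Re = 64/1377 = 0.04647 (the turbulent correlation is not needed).
Darcy-Weisbach: ΔP = f(L/D)(ρV²/2) = 0.04647·(3.9/0.0596)·(902·1.225²/2) = 0.04647·65.44·676.4 = 2057 Pa.

ΔP ≈ 2060 Pa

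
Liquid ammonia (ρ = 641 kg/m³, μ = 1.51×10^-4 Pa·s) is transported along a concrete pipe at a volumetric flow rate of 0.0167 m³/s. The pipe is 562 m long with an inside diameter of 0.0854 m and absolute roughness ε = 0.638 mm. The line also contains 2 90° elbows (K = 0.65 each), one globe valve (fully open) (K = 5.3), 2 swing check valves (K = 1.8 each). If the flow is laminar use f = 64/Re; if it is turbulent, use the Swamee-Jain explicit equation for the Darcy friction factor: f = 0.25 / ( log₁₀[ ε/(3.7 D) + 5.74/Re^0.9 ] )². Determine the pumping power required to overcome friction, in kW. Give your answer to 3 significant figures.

P ≈ 10.8 kW

Cross-sectional area A = πD²/4 = π(0.0854)²/4 = 0.005728 m²; mean velocity V = Q/A = 0.0167/0.005728 = 2.915 m/s.
Reynolds number Re = ρVD/μ = 641 · 2.915 · 0.0854 / 0.000151 = 1.057e+06.
Re > 4000 → turbulent. Relative roughness ε/D = 0.000638/0.0854 = 0.00747. Swamee-Jain: f = 0.25/(log₁₀[0.00747/3.7 + 5.74/1.057e+06^0.9])² = 0.25/(log₁₀[0.00202 + 2.17e-05])² = 0.25/(-2.69)² = 0.03454.
Total minor-loss coefficient ΣK = 2·0.65 + 1·5.3 + 2·1.8 = 10.2.
ΔP = [f·L/D + ΣK]·(ρV²/2) = [0.03454·562/0.0854 + 10.2]·(641·2.915²/2) = [227.3 + 10.2]·2724 = 6.471e+05 Pa.
Pumping power P = QΔP = 0.0167·6.471e+05 = 10810 W = 10.8 kW.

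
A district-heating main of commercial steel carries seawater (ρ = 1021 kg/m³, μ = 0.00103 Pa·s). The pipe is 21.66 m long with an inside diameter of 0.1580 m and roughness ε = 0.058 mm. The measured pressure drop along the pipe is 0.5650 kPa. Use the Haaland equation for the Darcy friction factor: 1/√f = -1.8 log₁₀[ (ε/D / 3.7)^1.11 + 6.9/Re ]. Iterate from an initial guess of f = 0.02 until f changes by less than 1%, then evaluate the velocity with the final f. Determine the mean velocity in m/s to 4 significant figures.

Rearranging Darcy-Weisbach: V = √(2·ΔP·D/(f·L·ρ)). With ε/D = 5.8e-05/0.158 = 0.000367, iterate starting from f = 0.02:
  f = 0.02 → V = √(2·565·0.158/(0.02·21.66·1021)) = 0.6353 m/s; Re = ρVD/μ = 9.951e+04; f → 0.01951
  f = 0.01951 → V = 0.6433 m/s; Re = 1.008e+05; f → 0.01947
Converged (Δf/f < 1%). With the final f = 0.01947: V = √(2·565·0.158/(0.01947·21.66·1021)) = 0.6439 m/s.

V ≈ 0.6439 m/s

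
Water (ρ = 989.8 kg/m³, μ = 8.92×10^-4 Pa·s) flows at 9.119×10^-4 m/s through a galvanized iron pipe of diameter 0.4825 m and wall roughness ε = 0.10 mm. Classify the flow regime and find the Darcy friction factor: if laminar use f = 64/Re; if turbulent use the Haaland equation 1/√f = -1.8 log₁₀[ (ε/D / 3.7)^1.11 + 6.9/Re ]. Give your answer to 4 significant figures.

f ≈ 0.1311

Re = ρVD/μ = 989.8·0.0009119·0.4825/0.000892 = 488.2.
Re < 2300 → laminar, so f = 64/Re = 0.1311 (roughness is irrelevant in laminar flow).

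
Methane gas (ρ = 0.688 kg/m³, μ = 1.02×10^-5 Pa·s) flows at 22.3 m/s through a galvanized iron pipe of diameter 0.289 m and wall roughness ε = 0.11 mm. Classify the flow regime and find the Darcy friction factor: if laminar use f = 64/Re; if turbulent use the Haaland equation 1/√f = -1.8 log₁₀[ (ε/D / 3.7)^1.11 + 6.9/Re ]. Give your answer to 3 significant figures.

Re = ρVD/μ = 0.688·22.3·0.289/1.02e-05 = 4.347e+05.
Re > 4000 → turbulent. ε/D = 0.00011/0.289 = 0.000381; Haaland: 1/√f = -1.8 log₁₀[3.75e-05 + 1.59e-05] = 7.691, so f = 0.0169.

f ≈ 0.0169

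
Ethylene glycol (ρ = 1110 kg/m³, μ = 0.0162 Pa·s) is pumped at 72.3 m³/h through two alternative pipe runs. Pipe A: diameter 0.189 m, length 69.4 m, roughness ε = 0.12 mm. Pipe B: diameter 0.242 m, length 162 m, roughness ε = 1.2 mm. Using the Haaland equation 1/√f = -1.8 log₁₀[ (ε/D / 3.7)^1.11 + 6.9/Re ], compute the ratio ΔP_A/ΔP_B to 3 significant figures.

Pipe A: V = Q/A = 0.02008/0.02806 = 0.7159 m/s; Re = 9270; ε/D = 0.000635; Haaland → f = 0.0323; ΔP_A = f(L/D)(ρV²/2) = 3373 Pa.
Pipe B: V = Q/A = 0.02008/0.046 = 0.4366 m/s; Re = 7240; ε/D = 0.00496; Haaland → f = 0.03949; ΔP_B = f(L/D)(ρV²/2) = 2797 Pa.
ΔP_A/ΔP_B = 3373/2797 = 1.21.

ΔP_A/ΔP_B ≈ 1.21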